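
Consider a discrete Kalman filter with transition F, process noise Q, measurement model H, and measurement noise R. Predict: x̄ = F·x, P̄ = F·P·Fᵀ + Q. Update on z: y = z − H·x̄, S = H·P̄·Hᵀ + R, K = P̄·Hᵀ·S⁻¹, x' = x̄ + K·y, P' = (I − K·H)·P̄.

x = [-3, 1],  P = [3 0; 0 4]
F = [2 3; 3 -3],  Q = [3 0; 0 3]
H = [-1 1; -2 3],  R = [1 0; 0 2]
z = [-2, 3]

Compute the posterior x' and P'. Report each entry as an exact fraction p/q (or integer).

x̄ = F·x = [-3, -12]
P̄ = F·P·Fᵀ + Q = [51 -18; -18 66]
y = z − H·x̄ = [7, 33]
S = H·P̄·Hᵀ + R = [154 390; 390 1016]
K = P̄·Hᵀ·S⁻¹ = [-2316/1091 1443/2182; -1479/1091 819/1091]
x' = x̄ + K·y = [8649/2182, 3582/1091]
P' = (I − K·H)·P̄ = [8391/1091 6075/1091; 6075/1091 4596/1091]

x' = [8649/2182, 3582/1091]
P' = [8391/1091 6075/1091; 6075/1091 4596/1091]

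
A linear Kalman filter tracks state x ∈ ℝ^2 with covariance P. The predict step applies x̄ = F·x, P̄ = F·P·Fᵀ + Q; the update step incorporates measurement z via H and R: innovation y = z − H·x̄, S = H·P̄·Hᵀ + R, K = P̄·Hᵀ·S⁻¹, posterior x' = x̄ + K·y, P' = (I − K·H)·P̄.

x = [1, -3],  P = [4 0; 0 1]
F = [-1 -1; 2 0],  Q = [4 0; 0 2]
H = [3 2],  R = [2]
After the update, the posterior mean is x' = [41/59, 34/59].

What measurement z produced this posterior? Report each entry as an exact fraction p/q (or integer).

z = [3]

x̄ = F·x = [2, 2]
P̄ = F·P·Fᵀ + Q = [9 -8; -8 18]
S = H·P̄·Hᵀ + R = [59]
K = P̄·Hᵀ·S⁻¹ = [11/59; 12/59]
x' − x̄ = [-77/59, -84/59] = K·y
y = (KᵀK)⁻¹·Kᵀ·(x' − x̄) = [-7]
z = y + H·x̄ = [-7] + [10] = [3]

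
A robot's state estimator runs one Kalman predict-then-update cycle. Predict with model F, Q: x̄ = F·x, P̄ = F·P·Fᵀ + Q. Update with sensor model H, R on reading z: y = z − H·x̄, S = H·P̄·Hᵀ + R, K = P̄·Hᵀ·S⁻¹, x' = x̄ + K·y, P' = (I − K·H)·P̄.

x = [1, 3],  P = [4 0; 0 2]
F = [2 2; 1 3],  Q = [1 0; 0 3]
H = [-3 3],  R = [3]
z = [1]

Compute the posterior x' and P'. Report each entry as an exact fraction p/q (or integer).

x' = [273/31, 285/31]
P' = [700/31 695/31; 695/31 700/31]

x̄ = F·x = [8, 10]
P̄ = F·P·Fᵀ + Q = [25 20; 20 25]
y = z − H·x̄ = [-5]
S = H·P̄·Hᵀ + R = [93]
K = P̄·Hᵀ·S⁻¹ = [-5/31; 5/31]
x' = x̄ + K·y = [273/31, 285/31]
P' = (I − K·H)·P̄ = [700/31 695/31; 695/31 700/31]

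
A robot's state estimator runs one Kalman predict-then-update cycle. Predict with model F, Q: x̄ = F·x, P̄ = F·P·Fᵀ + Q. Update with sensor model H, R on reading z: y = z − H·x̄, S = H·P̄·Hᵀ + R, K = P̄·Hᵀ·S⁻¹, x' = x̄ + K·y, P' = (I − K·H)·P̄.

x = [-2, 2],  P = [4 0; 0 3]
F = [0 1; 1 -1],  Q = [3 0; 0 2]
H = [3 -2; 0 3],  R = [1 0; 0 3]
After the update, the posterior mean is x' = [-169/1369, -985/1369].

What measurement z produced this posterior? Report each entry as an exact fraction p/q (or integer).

x̄ = F·x = [2, -4]
P̄ = F·P·Fᵀ + Q = [6 -3; -3 9]
S = H·P̄·Hᵀ + R = [127 -81; -81 84]
K = P̄·Hᵀ·S⁻¹ = [429/1369 267/1369; -27/1369 414/1369]
x' − x̄ = [-2907/1369, 4491/1369] = K·y
y = (KᵀK)⁻¹·Kᵀ·(x' − x̄) = [-13, 10]
z = y + H·x̄ = [-13, 10] + [14, -12] = [1, -2]

z = [1, -2]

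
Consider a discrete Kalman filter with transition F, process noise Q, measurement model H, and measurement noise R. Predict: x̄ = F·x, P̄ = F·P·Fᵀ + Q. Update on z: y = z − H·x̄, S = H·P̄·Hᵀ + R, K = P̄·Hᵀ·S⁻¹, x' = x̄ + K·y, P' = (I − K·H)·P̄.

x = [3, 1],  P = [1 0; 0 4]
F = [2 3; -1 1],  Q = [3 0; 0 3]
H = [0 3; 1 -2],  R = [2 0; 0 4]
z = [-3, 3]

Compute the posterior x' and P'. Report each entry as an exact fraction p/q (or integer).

x' = [385/183, -60/61]
P' = [5540/1281 176/427; 176/427 92/427]

x̄ = F·x = [9, -2]
P̄ = F·P·Fᵀ + Q = [43 10; 10 8]
y = z − H·x̄ = [3, -10]
S = H·P̄·Hᵀ + R = [74 -18; -18 39]
K = P̄·Hᵀ·S⁻¹ = [264/427 1121/1281; 138/427 -2/427]
x' = x̄ + K·y = [385/183, -60/61]
P' = (I − K·H)·P̄ = [5540/1281 176/427; 176/427 92/427]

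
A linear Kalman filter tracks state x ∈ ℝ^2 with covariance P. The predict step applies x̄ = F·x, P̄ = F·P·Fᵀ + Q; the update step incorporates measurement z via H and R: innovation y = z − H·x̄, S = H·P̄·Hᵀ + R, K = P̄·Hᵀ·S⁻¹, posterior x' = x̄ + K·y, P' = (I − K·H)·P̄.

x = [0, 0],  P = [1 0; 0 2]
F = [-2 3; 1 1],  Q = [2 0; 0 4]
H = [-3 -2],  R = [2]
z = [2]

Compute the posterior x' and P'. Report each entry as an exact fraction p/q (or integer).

x̄ = F·x = [0, 0]
P̄ = F·P·Fᵀ + Q = [24 4; 4 7]
y = z − H·x̄ = [2]
S = H·P̄·Hᵀ + R = [294]
K = P̄·Hᵀ·S⁻¹ = [-40/147; -13/147]
x' = x̄ + K·y = [-80/147, -26/147]
P' = (I − K·H)·P̄ = [328/147 -452/147; -452/147 691/147]

x' = [-80/147, -26/147]
P' = [328/147 -452/147; -452/147 691/147]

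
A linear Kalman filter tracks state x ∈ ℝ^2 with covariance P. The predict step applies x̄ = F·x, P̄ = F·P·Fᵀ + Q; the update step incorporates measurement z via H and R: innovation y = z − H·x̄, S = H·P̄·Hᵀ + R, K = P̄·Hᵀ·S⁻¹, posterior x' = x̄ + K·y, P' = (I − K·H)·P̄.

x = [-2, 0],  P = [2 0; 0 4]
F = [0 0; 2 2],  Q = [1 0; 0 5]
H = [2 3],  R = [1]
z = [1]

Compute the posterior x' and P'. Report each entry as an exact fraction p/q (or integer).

x̄ = F·x = [0, -4]
P̄ = F·P·Fᵀ + Q = [1 0; 0 29]
y = z − H·x̄ = [13]
S = H·P̄·Hᵀ + R = [266]
K = P̄·Hᵀ·S⁻¹ = [1/133; 87/266]
x' = x̄ + K·y = [13/133, 67/266]
P' = (I − K·H)·P̄ = [131/133 -87/133; -87/133 145/266]

x' = [13/133, 67/266]
P' = [131/133 -87/133; -87/133 145/266]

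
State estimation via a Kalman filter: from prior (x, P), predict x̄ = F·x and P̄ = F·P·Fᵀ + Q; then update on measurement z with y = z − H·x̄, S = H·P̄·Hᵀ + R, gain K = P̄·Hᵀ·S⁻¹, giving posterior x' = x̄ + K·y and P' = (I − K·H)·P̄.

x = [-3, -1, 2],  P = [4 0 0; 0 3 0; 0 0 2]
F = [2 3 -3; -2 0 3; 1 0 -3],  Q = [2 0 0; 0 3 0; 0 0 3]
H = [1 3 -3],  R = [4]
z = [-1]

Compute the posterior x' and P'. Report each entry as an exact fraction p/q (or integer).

x' = [-5262/733, 1201/733, -374/733]
P' = [32490/733 -6787/733 4199/733; -6787/733 3096/733 627/733; 4199/733 627/733 2196/733]

x̄ = F·x = [-15, 12, -9]
P̄ = F·P·Fᵀ + Q = [63 -34 26; -34 37 -26; 26 -26 25]
y = z − H·x̄ = [-49]
S = H·P̄·Hᵀ + R = [733]
K = P̄·Hᵀ·S⁻¹ = [-117/733; 155/733; -127/733]
x' = x̄ + K·y = [-5262/733, 1201/733, -374/733]
P' = (I − K·H)·P̄ = [32490/733 -6787/733 4199/733; -6787/733 3096/733 627/733; 4199/733 627/733 2196/733]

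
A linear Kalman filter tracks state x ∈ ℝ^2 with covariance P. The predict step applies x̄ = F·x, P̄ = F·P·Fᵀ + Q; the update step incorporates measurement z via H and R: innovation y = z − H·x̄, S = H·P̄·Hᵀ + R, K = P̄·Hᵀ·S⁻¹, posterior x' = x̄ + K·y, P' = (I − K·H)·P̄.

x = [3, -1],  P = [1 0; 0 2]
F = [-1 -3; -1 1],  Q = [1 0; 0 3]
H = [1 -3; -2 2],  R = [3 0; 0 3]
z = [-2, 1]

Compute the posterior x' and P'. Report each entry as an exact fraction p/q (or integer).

x' = [-2440/2273, -312/2273]
P' = [3885/2273 1950/2273; 1950/2273 1479/2273]

x̄ = F·x = [0, -4]
P̄ = F·P·Fᵀ + Q = [20 -5; -5 6]
y = z − H·x̄ = [-14, 9]
S = H·P̄·Hᵀ + R = [107 -116; -116 147]
K = P̄·Hᵀ·S⁻¹ = [-655/2273 -1290/2273; -829/2273 -314/2273]
x' = x̄ + K·y = [-2440/2273, -312/2273]
P' = (I − K·H)·P̄ = [3885/2273 1950/2273; 1950/2273 1479/2273]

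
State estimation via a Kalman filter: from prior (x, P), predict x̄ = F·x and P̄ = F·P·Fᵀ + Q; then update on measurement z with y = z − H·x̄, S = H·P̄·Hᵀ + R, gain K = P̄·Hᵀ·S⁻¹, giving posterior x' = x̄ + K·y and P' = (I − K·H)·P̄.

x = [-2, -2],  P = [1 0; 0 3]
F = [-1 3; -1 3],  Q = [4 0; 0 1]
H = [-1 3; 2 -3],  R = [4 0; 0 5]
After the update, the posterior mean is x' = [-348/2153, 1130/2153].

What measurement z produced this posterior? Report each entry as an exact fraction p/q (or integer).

z = [2, -2]

x̄ = F·x = [-4, -4]
P̄ = F·P·Fᵀ + Q = [32 28; 28 29]
S = H·P̄·Hᵀ + R = [129 -73; -73 58]
K = P̄·Hᵀ·S⁻¹ = [1556/2153 1216/2153; 1159/2153 308/2153]
x' − x̄ = [8264/2153, 9742/2153] = K·y
y = (KᵀK)⁻¹·Kᵀ·(x' − x̄) = [10, -6]
z = y + H·x̄ = [10, -6] + [-8, 4] = [2, -2]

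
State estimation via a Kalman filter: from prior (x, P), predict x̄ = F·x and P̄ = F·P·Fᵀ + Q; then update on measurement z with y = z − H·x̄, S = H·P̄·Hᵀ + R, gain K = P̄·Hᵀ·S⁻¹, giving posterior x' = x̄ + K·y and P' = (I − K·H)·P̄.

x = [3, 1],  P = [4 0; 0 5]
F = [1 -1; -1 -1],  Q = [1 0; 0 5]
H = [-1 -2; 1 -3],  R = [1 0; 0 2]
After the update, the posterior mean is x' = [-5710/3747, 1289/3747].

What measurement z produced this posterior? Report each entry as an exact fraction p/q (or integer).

z = [1, -3]

x̄ = F·x = [2, -4]
P̄ = F·P·Fᵀ + Q = [10 1; 1 14]
S = H·P̄·Hᵀ + R = [71 75; 75 132]
K = P̄·Hᵀ·S⁻¹ = [-703/1249 1397/3747; -251/1249 -736/3747]
x' − x̄ = [-13204/3747, 16277/3747] = K·y
y = (KᵀK)⁻¹·Kᵀ·(x' − x̄) = [-5, -17]
z = y + H·x̄ = [-5, -17] + [6, 14] = [1, -3]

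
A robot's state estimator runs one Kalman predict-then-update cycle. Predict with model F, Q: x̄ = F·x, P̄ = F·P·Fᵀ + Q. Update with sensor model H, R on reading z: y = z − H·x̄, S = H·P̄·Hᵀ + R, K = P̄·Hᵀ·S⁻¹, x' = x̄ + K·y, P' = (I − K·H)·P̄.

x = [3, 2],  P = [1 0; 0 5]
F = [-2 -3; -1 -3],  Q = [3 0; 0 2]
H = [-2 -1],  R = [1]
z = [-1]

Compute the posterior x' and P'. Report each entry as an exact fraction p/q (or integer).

x' = [-206/445, 823/445]
P' = [339/445 -527/445; -527/445 1196/445]

x̄ = F·x = [-12, -9]
P̄ = F·P·Fᵀ + Q = [52 47; 47 48]
y = z − H·x̄ = [-34]
S = H·P̄·Hᵀ + R = [445]
K = P̄·Hᵀ·S⁻¹ = [-151/445; -142/445]
x' = x̄ + K·y = [-206/445, 823/445]
P' = (I − K·H)·P̄ = [339/445 -527/445; -527/445 1196/445]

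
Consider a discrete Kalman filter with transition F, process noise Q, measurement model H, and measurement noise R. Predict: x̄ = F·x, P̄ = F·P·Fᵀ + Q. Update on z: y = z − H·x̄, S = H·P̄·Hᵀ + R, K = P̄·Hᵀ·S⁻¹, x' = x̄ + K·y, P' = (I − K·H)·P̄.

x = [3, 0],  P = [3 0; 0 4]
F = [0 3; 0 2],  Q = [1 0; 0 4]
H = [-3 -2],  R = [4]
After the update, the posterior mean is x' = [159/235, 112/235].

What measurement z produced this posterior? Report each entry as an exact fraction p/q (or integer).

x̄ = F·x = [0, 0]
P̄ = F·P·Fᵀ + Q = [37 24; 24 20]
S = H·P̄·Hᵀ + R = [705]
K = P̄·Hᵀ·S⁻¹ = [-53/235; -112/705]
x' − x̄ = [159/235, 112/235] = K·y
y = (KᵀK)⁻¹·Kᵀ·(x' − x̄) = [-3]
z = y + H·x̄ = [-3] + [0] = [-3]

z = [-3]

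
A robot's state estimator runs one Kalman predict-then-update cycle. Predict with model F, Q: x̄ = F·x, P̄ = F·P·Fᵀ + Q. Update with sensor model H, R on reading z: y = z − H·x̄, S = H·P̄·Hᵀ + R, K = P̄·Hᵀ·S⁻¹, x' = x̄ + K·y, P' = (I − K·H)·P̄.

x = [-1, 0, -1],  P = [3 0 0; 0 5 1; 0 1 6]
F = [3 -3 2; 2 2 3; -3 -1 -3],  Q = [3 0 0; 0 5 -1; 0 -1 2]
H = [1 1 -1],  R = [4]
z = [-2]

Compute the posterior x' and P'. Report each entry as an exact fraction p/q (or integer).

x̄ = F·x = [-5, -5, 6]
P̄ = F·P·Fᵀ + Q = [87 19 -41; 19 103 -92; -41 -92 94]
y = z − H·x̄ = [14]
S = H·P̄·Hᵀ + R = [592]
K = P̄·Hᵀ·S⁻¹ = [147/592; 107/296; -227/592]
x' = x̄ + K·y = [-451/296, 9/148, 187/296]
P' = (I − K·H)·P̄ = [29895/592 -10105/296 9097/592; -10105/296 3795/148 -2943/296; 9097/592 -2943/296 4119/592]

x' = [-451/296, 9/148, 187/296]
P' = [29895/592 -10105/296 9097/592; -10105/296 3795/148 -2943/296; 9097/592 -2943/296 4119/592]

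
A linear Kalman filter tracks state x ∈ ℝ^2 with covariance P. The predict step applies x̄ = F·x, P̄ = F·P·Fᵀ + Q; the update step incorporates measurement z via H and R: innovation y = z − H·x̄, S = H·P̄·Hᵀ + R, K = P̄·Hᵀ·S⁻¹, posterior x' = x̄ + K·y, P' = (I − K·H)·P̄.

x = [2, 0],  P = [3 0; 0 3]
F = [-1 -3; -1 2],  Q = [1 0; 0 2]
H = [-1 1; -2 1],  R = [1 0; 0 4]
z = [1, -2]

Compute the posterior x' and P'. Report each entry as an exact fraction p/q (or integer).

x' = [-4/819, 38/273]
P' = [1634/819 584/273; 584/273 276/91]

x̄ = F·x = [-2, -2]
P̄ = F·P·Fᵀ + Q = [31 -15; -15 17]
y = z − H·x̄ = [1, -4]
S = H·P̄·Hᵀ + R = [79 124; 124 205]
K = P̄·Hᵀ·S⁻¹ = [118/819 -379/819; 244/273 -85/273]
x' = x̄ + K·y = [-4/819, 38/273]
P' = (I − K·H)·P̄ = [1634/819 584/273; 584/273 276/91]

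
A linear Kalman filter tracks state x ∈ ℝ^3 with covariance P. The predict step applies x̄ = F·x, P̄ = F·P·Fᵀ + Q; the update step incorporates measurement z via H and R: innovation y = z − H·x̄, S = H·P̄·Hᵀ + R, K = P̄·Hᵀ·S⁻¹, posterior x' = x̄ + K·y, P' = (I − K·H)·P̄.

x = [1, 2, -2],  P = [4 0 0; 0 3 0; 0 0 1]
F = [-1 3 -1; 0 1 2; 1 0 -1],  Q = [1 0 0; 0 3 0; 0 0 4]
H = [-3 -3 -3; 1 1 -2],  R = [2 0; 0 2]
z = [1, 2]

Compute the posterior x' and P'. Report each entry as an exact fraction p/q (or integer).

x̄ = F·x = [7, -2, 3]
P̄ = F·P·Fᵀ + Q = [33 7 -3; 7 10 -2; -3 -2 9]
y = z − H·x̄ = [25, 3]
S = H·P̄·Hᵀ + R = [506 -132; -132 115]
K = P̄·Hᵀ·S⁻¹ = [-6693/40766 392/1853; -2403/40766 213/1853; -2208/20383 -601/1853]
x' = x̄ + K·y = [143909/40766, -127549/40766, -13884/20383]
P' = (I − K·H)·P̄ = [205651/40766 -196927/40766 -2131/20383; -196927/40766 201119/40766 -1295/20383; -2131/20383 -1295/20383 4898/20383]

x' = [143909/40766, -127549/40766, -13884/20383]
P' = [205651/40766 -196927/40766 -2131/20383; -196927/40766 201119/40766 -1295/20383; -2131/20383 -1295/20383 4898/20383]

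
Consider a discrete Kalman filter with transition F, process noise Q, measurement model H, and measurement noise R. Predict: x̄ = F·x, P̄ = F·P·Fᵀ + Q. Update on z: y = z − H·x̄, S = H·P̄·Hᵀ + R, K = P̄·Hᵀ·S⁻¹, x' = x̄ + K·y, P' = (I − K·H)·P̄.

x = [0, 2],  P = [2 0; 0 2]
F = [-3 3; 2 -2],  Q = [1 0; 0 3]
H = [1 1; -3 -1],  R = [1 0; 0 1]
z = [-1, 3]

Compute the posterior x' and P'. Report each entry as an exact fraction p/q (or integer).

x̄ = F·x = [6, -4]
P̄ = F·P·Fᵀ + Q = [37 -24; -24 19]
y = z − H·x̄ = [-3, 17]
S = H·P̄·Hᵀ + R = [9 -34; -34 209]
K = P̄·Hᵀ·S⁻¹ = [-241/725 -341/725; 757/725 307/725]
x' = x̄ + K·y = [-724/725, 48/725]
P' = (I − K·H)·P̄ = [291/725 -532/725; -532/725 1289/725]

x' = [-724/725, 48/725]
P' = [291/725 -532/725; -532/725 1289/725]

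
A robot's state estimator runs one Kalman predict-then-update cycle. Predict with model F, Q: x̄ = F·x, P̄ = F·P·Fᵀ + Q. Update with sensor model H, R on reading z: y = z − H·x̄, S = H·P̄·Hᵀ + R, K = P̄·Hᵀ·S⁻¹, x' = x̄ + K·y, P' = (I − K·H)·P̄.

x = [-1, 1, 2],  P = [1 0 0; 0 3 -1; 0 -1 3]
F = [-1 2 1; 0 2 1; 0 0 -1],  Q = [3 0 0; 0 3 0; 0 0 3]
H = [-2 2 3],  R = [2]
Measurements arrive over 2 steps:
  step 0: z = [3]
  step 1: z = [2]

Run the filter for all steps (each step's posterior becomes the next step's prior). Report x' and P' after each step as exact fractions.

step 0: x' = [299/84, 123/28, 5/14], P' = [1139/84 319/28 19/14; 319/28 389/28 -23/14; 19/14 -23/14 15/7]
step 1: x' = [8799/1852, 3252/463, -763/926], P' = [136641/9260 35033/2315 -529/4630; 35033/2315 55391/2315 -12764/2315; -529/4630 -12764/2315 8511/2315]

step 0: x̄ = F·x = [5, 4, -2]
step 0: P̄ = F·P·Fᵀ + Q = [15 11 -1; 11 14 -1; -1 -1 6]
step 0: y = z − H·x̄ = [11]
step 0: S = H·P̄·Hᵀ + R = [84]
step 0: K = P̄·Hᵀ·S⁻¹ = [-11/84; 1/28; 3/14]
step 0: x' = x̄ + K·y = [299/84, 123/28, 5/14]
step 0: P' = (I − K·H)·P̄ = [1139/84 319/28 19/14; 319/28 389/28 -23/14; 19/14 -23/14 15/7]
step 1: x̄ = F·x = [67/12, 64/7, -5/14]
step 1: P̄ = F·P·Fᵀ + Q = [233/12 27 5/2; 27 379/7 8/7; 5/2 8/7 36/7]
step 1: y = z − H·x̄ = [-85/21]
step 1: S = H·P̄·Hᵀ + R = [2315/21]
step 1: K = P̄·Hᵀ·S⁻¹ = [476/2315; 1212/2315; 267/2315]
step 1: x' = x̄ + K·y = [8799/1852, 3252/463, -763/926]
step 1: P' = (I − K·H)·P̄ = [136641/9260 35033/2315 -529/4630; 35033/2315 55391/2315 -12764/2315; -529/4630 -12764/2315 8511/2315]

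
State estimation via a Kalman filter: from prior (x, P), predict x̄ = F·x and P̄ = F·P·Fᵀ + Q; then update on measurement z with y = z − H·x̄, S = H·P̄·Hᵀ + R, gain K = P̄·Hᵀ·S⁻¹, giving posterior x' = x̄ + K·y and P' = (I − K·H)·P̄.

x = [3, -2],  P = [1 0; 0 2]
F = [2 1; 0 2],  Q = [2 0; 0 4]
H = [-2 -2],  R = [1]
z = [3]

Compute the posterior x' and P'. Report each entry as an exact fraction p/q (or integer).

x̄ = F·x = [4, -4]
P̄ = F·P·Fᵀ + Q = [8 4; 4 12]
y = z − H·x̄ = [3]
S = H·P̄·Hᵀ + R = [113]
K = P̄·Hᵀ·S⁻¹ = [-24/113; -32/113]
x' = x̄ + K·y = [380/113, -548/113]
P' = (I − K·H)·P̄ = [328/113 -316/113; -316/113 332/113]

x' = [380/113, -548/113]
P' = [328/113 -316/113; -316/113 332/113]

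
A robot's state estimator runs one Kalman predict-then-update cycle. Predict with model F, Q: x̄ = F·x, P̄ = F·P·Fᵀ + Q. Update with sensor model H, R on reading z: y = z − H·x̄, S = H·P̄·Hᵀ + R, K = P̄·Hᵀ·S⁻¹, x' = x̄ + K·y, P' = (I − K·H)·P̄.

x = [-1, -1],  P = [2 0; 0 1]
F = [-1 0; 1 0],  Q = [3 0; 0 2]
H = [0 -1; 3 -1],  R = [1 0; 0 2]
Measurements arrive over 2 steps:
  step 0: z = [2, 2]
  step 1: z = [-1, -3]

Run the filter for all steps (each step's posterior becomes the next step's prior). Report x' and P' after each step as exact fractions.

step 0: x' = [41/215, -347/215], P' = [58/215 44/215; 44/215 152/215]
step 1: x' = [-16056/22789, 18125/22789], P' = [6146/22789 4624/22789; 4624/22789 15196/22789]

step 0: x̄ = F·x = [1, -1]
step 0: P̄ = F·P·Fᵀ + Q = [5 -2; -2 4]
step 0: y = z − H·x̄ = [1, -2]
step 0: S = H·P̄·Hᵀ + R = [5 10; 10 63]
step 0: K = P̄·Hᵀ·S⁻¹ = [-44/215 13/43; -152/215 -2/43]
step 0: x' = x̄ + K·y = [41/215, -347/215]
step 0: P' = (I − K·H)·P̄ = [58/215 44/215; 44/215 152/215]
step 1: x̄ = F·x = [-41/215, 41/215]
step 1: P̄ = F·P·Fᵀ + Q = [703/215 -58/215; -58/215 488/215]
step 1: y = z − H·x̄ = [-174/215, -481/215]
step 1: S = H·P̄·Hᵀ + R = [703/215 662/215; 662/215 7593/215]
step 1: K = P̄·Hᵀ·S⁻¹ = [-4624/22789 6907/22789; -15196/22789 -662/22789]
step 1: x' = x̄ + K·y = [-16056/22789, 18125/22789]
step 1: P' = (I − K·H)·P̄ = [6146/22789 4624/22789; 4624/22789 15196/22789]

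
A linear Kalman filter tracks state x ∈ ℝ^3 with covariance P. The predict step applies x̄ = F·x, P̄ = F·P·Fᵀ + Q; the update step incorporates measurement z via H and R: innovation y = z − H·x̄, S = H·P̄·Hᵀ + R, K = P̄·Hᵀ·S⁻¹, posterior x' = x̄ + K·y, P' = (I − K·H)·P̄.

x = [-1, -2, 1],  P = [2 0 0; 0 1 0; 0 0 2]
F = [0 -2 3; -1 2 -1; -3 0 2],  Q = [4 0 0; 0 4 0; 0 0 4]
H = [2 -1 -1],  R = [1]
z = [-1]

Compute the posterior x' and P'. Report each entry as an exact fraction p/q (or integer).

x' = [301/143, -96/143, 827/143]
P' = [1218/143 270/143 2116/143; 270/143 560/143 14/143; 2116/143 14/143 4226/143]

x̄ = F·x = [7, -4, 5]
P̄ = F·P·Fᵀ + Q = [26 -10 12; -10 12 2; 12 2 30]
y = z − H·x̄ = [-14]
S = H·P̄·Hᵀ + R = [143]
K = P̄·Hᵀ·S⁻¹ = [50/143; -34/143; -8/143]
x' = x̄ + K·y = [301/143, -96/143, 827/143]
P' = (I − K·H)·P̄ = [1218/143 270/143 2116/143; 270/143 560/143 14/143; 2116/143 14/143 4226/143]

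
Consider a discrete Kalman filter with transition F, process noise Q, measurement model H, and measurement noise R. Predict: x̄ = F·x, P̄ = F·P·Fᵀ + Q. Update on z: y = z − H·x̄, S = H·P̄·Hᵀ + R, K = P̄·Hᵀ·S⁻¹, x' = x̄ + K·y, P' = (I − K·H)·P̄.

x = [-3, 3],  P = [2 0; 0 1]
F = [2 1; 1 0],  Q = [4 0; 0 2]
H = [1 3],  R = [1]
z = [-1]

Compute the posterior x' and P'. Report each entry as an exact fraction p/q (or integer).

x' = [53/74, -23/37]
P' = [337/74 -52/37; -52/37 20/37]

x̄ = F·x = [-3, -3]
P̄ = F·P·Fᵀ + Q = [13 4; 4 4]
y = z − H·x̄ = [11]
S = H·P̄·Hᵀ + R = [74]
K = P̄·Hᵀ·S⁻¹ = [25/74; 8/37]
x' = x̄ + K·y = [53/74, -23/37]
P' = (I − K·H)·P̄ = [337/74 -52/37; -52/37 20/37]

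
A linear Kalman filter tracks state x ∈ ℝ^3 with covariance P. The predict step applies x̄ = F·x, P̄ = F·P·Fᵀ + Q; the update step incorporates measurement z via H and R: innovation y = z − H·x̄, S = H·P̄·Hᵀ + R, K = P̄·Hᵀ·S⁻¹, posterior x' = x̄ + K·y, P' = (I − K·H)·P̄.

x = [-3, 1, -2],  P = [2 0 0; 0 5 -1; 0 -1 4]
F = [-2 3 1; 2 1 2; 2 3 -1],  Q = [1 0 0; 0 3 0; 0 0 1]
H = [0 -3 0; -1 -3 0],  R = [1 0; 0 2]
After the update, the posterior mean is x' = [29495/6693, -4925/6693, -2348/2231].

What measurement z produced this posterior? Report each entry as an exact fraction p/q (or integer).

x̄ = F·x = [7, -9, -1]
P̄ = F·P·Fᵀ + Q = [52 8 33; 8 28 10; 33 10 64]
S = H·P̄·Hᵀ + R = [253 276; 276 354]
K = P̄·Hᵀ·S⁻¹ = [2080/2231 -274/291; -724/2231 -2/291; 1128/2231 -111/194]
x' − x̄ = [-17356/6693, 55312/6693, -117/2231] = K·y
y = (KᵀK)⁻¹·Kᵀ·(x' − x̄) = [-25, -22]
z = y + H·x̄ = [-25, -22] + [27, 20] = [2, -2]

z = [2, -2]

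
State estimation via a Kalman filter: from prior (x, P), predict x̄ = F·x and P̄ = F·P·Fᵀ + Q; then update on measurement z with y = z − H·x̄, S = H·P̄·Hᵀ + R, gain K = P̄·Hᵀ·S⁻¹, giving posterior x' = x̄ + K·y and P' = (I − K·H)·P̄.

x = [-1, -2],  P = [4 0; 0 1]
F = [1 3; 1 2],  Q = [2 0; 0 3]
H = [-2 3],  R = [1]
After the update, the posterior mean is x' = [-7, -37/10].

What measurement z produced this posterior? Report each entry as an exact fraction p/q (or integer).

z = [3]

x̄ = F·x = [-7, -5]
P̄ = F·P·Fᵀ + Q = [15 10; 10 11]
S = H·P̄·Hᵀ + R = [40]
K = P̄·Hᵀ·S⁻¹ = [0; 13/40]
x' − x̄ = [0, 13/10] = K·y
y = (KᵀK)⁻¹·Kᵀ·(x' − x̄) = [4]
z = y + H·x̄ = [4] + [-1] = [3]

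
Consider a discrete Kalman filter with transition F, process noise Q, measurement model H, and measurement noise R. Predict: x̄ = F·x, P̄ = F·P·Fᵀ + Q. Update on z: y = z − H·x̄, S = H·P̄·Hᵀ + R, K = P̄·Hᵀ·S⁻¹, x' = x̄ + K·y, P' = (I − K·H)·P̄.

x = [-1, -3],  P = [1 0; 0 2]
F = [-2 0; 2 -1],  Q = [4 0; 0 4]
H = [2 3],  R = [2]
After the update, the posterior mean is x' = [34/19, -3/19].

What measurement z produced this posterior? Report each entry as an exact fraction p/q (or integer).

x̄ = F·x = [2, 1]
P̄ = F·P·Fᵀ + Q = [8 -4; -4 10]
S = H·P̄·Hᵀ + R = [76]
K = P̄·Hᵀ·S⁻¹ = [1/19; 11/38]
x' − x̄ = [-4/19, -22/19] = K·y
y = (KᵀK)⁻¹·Kᵀ·(x' − x̄) = [-4]
z = y + H·x̄ = [-4] + [7] = [3]

z = [3]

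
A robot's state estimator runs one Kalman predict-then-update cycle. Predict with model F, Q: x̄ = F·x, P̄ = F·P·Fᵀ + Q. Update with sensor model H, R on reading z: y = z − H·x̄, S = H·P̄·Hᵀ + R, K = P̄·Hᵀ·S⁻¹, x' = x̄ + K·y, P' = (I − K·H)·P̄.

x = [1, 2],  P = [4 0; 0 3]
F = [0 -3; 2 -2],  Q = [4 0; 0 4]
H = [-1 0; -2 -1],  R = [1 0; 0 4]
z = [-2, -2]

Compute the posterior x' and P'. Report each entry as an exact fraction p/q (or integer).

x' = [23/16, -3/8]
P' = [99/128 -79/64; -79/64 171/32]

x̄ = F·x = [-6, -2]
P̄ = F·P·Fᵀ + Q = [31 18; 18 32]
y = z − H·x̄ = [-8, -16]
S = H·P̄·Hᵀ + R = [32 80; 80 232]
K = P̄·Hᵀ·S⁻¹ = [-99/128 -5/64; 79/64 -23/32]
x' = x̄ + K·y = [23/16, -3/8]
P' = (I − K·H)·P̄ = [99/128 -79/64; -79/64 171/32]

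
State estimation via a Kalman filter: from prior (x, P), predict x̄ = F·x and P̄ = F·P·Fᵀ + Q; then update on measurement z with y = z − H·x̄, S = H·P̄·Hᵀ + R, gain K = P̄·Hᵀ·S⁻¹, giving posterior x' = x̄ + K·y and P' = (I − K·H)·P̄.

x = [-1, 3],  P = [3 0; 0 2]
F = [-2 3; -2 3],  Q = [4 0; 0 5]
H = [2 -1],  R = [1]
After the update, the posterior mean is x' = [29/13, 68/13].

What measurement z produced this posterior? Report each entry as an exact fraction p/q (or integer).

x̄ = F·x = [11, 11]
P̄ = F·P·Fᵀ + Q = [34 30; 30 35]
S = H·P̄·Hᵀ + R = [52]
K = P̄·Hᵀ·S⁻¹ = [19/26; 25/52]
x' − x̄ = [-114/13, -75/13] = K·y
y = (KᵀK)⁻¹·Kᵀ·(x' − x̄) = [-12]
z = y + H·x̄ = [-12] + [11] = [-1]

z = [-1]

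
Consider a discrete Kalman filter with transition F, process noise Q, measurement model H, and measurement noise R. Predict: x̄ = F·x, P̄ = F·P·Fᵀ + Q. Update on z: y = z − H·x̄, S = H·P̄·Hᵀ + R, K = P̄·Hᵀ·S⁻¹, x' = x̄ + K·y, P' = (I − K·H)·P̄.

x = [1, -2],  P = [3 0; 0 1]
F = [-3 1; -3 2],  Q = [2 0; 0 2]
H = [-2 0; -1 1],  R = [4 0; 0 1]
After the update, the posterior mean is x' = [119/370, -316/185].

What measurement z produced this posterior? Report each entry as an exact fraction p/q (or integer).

z = [-1, -2]

x̄ = F·x = [-5, -7]
P̄ = F·P·Fᵀ + Q = [30 29; 29 33]
S = H·P̄·Hᵀ + R = [124 2; 2 6]
K = P̄·Hᵀ·S⁻¹ = [-179/370 -1/185; -89/185 153/185]
x' − x̄ = [1969/370, 979/185] = K·y
y = (KᵀK)⁻¹·Kᵀ·(x' − x̄) = [-11, 0]
z = y + H·x̄ = [-11, 0] + [10, -2] = [-1, -2]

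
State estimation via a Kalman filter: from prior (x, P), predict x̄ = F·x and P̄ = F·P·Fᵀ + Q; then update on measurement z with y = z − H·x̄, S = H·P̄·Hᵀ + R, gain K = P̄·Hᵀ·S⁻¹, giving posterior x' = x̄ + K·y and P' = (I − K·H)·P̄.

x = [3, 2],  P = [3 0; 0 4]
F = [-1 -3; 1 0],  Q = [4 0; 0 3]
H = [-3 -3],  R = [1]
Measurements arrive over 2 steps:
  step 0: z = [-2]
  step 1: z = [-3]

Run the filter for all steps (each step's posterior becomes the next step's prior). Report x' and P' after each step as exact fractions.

step 0: x̄ = F·x = [-9, 3]
step 0: P̄ = F·P·Fᵀ + Q = [43 -3; -3 6]
step 0: y = z − H·x̄ = [-20]
step 0: S = H·P̄·Hᵀ + R = [388]
step 0: K = P̄·Hᵀ·S⁻¹ = [-30/97; -9/388]
step 0: x' = x̄ + K·y = [-273/97, 336/97]
step 0: P' = (I − K·H)·P̄ = [571/97 -561/97; -561/97 2247/388]
step 1: x̄ = F·x = [-735/97, -273/97]
step 1: P̄ = F·P·Fᵀ + Q = [10595/388 1112/97; 1112/97 862/97]
step 1: y = z − H·x̄ = [-3315/97]
step 1: S = H·P̄·Hᵀ + R = [206839/388]
step 1: K = P̄·Hᵀ·S⁻¹ = [-45129/206839; -23688/206839]
step 1: x' = x̄ + K·y = [-1470/12167, 13377/12167]
step 1: P' = (I − K·H)·P̄ = [399053/206839 -384010/206839; -384010/206839 391906/206839]

step 0: x' = [-273/97, 336/97], P' = [571/97 -561/97; -561/97 2247/388]
step 1: x' = [-1470/12167, 13377/12167], P' = [399053/206839 -384010/206839; -384010/206839 391906/206839]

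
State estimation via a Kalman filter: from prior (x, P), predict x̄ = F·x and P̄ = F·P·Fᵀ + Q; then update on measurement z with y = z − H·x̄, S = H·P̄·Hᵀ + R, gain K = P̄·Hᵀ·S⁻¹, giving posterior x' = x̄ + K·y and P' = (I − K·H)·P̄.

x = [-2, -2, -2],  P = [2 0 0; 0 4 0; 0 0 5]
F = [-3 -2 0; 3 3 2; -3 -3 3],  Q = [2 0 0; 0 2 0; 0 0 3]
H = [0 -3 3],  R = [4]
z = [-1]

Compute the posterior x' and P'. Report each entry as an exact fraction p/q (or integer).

x' = [1748/1019, -6254/1019, -6549/1019]
P' = [4932/1019 -4998/1019 -4830/1019; -4998/1019 32444/1019 32244/1019; -4830/1019 32244/1019 32496/1019]

x̄ = F·x = [10, -16, 6]
P̄ = F·P·Fᵀ + Q = [36 -42 42; -42 76 -24; 42 -24 102]
y = z − H·x̄ = [-67]
S = H·P̄·Hᵀ + R = [2038]
K = P̄·Hᵀ·S⁻¹ = [126/1019; -150/1019; 189/1019]
x' = x̄ + K·y = [1748/1019, -6254/1019, -6549/1019]
P' = (I − K·H)·P̄ = [4932/1019 -4998/1019 -4830/1019; -4998/1019 32444/1019 32244/1019; -4830/1019 32244/1019 32496/1019]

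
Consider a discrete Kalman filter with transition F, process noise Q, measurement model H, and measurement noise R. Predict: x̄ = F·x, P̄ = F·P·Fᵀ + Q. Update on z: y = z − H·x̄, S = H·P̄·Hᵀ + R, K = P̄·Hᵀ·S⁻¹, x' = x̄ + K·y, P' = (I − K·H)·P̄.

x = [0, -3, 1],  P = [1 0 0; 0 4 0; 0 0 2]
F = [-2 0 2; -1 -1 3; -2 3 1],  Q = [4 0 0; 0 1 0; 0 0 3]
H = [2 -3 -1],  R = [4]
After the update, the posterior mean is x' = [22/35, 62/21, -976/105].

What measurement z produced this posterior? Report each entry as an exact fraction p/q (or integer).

x̄ = F·x = [2, 6, -8]
P̄ = F·P·Fᵀ + Q = [16 14 8; 14 24 -4; 8 -4 45]
S = H·P̄·Hᵀ + R = [105]
K = P̄·Hᵀ·S⁻¹ = [-6/35; -8/21; -17/105]
x' − x̄ = [-48/35, -64/21, -136/105] = K·y
y = (KᵀK)⁻¹·Kᵀ·(x' − x̄) = [8]
z = y + H·x̄ = [8] + [-6] = [2]

z = [2]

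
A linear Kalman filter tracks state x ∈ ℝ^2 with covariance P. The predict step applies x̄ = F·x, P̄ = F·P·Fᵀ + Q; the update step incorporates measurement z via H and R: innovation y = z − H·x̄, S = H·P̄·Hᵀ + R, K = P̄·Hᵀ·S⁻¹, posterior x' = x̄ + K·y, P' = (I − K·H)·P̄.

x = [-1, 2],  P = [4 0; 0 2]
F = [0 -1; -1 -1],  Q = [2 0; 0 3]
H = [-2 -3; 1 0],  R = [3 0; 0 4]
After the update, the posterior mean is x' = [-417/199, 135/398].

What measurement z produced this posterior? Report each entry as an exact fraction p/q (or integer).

z = [3, -3]

x̄ = F·x = [-2, -1]
P̄ = F·P·Fᵀ + Q = [4 2; 2 9]
S = H·P̄·Hᵀ + R = [124 -14; -14 8]
K = P̄·Hᵀ·S⁻¹ = [-14/199 75/199; -55/199 -93/398]
x' − x̄ = [-19/199, 533/398] = K·y
y = (KᵀK)⁻¹·Kᵀ·(x' − x̄) = [-4, -1]
z = y + H·x̄ = [-4, -1] + [7, -2] = [3, -3]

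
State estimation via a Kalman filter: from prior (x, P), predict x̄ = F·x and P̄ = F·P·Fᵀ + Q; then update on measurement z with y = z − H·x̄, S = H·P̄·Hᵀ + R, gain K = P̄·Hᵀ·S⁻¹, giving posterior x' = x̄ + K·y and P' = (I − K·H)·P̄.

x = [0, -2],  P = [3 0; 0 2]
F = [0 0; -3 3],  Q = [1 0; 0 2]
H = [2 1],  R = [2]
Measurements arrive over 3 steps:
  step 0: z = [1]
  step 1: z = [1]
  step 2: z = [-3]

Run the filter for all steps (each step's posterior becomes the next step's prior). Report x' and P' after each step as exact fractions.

step 0: x̄ = F·x = [0, -6]
step 0: P̄ = F·P·Fᵀ + Q = [1 0; 0 47]
step 0: y = z − H·x̄ = [7]
step 0: S = H·P̄·Hᵀ + R = [53]
step 0: K = P̄·Hᵀ·S⁻¹ = [2/53; 47/53]
step 0: x' = x̄ + K·y = [14/53, 11/53]
step 0: P' = (I − K·H)·P̄ = [49/53 -94/53; -94/53 282/53]
step 1: x̄ = F·x = [0, -9/53]
step 1: P̄ = F·P·Fᵀ + Q = [1 0; 0 4777/53]
step 1: y = z − H·x̄ = [62/53]
step 1: S = H·P̄·Hᵀ + R = [5095/53]
step 1: K = P̄·Hᵀ·S⁻¹ = [106/5095; 4777/5095]
step 1: x' = x̄ + K·y = [124/5095, 4723/5095]
step 1: P' = (I − K·H)·P̄ = [4883/5095 -9554/5095; -9554/5095 28662/5095]
step 2: x̄ = F·x = [0, 13797/5095]
step 2: P̄ = F·P·Fᵀ + Q = [1 0; 0 484067/5095]
step 2: y = z − H·x̄ = [-29082/5095]
step 2: S = H·P̄·Hᵀ + R = [514637/5095]
step 2: K = P̄·Hᵀ·S⁻¹ = [10190/514637; 484067/514637]
step 2: x' = x̄ + K·y = [-58164/514637, -1369419/514637]
step 2: P' = (I − K·H)·P̄ = [494257/514637 -968134/514637; -968134/514637 2904402/514637]

step 0: x' = [14/53, 11/53], P' = [49/53 -94/53; -94/53 282/53]
step 1: x' = [124/5095, 4723/5095], P' = [4883/5095 -9554/5095; -9554/5095 28662/5095]
step 2: x' = [-58164/514637, -1369419/514637], P' = [494257/514637 -968134/514637; -968134/514637 2904402/514637]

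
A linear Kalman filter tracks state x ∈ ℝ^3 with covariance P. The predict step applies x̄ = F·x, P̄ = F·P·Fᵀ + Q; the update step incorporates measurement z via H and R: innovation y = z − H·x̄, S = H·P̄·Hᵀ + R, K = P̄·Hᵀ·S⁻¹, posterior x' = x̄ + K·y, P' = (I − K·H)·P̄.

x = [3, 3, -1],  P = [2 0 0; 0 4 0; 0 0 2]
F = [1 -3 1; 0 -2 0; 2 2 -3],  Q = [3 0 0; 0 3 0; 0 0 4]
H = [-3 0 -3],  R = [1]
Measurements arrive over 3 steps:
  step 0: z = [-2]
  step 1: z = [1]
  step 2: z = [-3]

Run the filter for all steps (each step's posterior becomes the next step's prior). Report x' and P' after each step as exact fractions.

step 0: x̄ = F·x = [-7, -6, 15]
step 0: P̄ = F·P·Fᵀ + Q = [43 24 -26; 24 19 -16; -26 -16 46]
step 0: y = z − H·x̄ = [22]
step 0: S = H·P̄·Hᵀ + R = [334]
step 0: K = P̄·Hᵀ·S⁻¹ = [-51/334; -12/167; -30/167]
step 0: x' = x̄ + K·y = [-1730/167, -1266/167, 1845/167]
step 0: P' = (I − K·H)·P̄ = [11761/334 3396/167 -5872/167; 3396/167 2885/167 -3392/167; -5872/167 -3392/167 5882/167]
step 1: x̄ = F·x = [3913/167, 2532/167, -11527/167]
step 1: P̄ = F·P·Fᵀ + Q = [52921/334 17302/167 -68219/167; 17302/167 12041/167 -45476/167; -68219/167 -45476/167 227004/167]
step 1: y = z − H·x̄ = [-22675/167]
step 1: S = H·P̄·Hᵀ + R = [2106811/334]
step 1: K = P̄·Hᵀ·S⁻¹ = [35793/300973; 169044/2106811; -952710/2106811]
step 1: x' = x̄ + K·y = [2192222/300973, 8990256/2106811, -16062941/2106811]
step 1: P' = (I − K·H)·P̄ = [20837785/300973 13066700/300973 -20849716/300973; 13066700/300973 66348349/2106811 -91523248/2106811; -20849716/300973 -91523248/2106811 146265582/2106811]
step 2: x̄ = F·x = [-27688155/2106811, -17980512/2106811, 96860443/2106811]
step 2: P̄ = F·P·Fᵀ + Q = [604027715/2106811 398202790/2106811 -1771833166/2106811; 398202790/2106811 271713829/2106811 -1180400484/2106811; -1771833166/2106811 -1180400484/2106811 5755059178/2106811]
step 2: y = z − H·x̄ = [201196431/2106811]
step 2: S = H·P̄·Hᵀ + R = [25340891860/2106811]
step 2: K = P̄·Hᵀ·S⁻¹ = [3503416353/25340891860; 1173296541/12670445930; -2987419509/6335222965]
step 2: x' = x̄ + K·y = [1534226313/25340891860, 3912060201/12670445930, 5968432756/6335222965]
step 2: P' = (I − K·H)·P̄ = [1439462231681/25340891860 443732556557/12670445930 -360157509283/6335222965; 443732556557/12670445930 163632578464/6335222965 -222061827702/6335222965; -360157509283/6335222965 -222061827702/6335222965 361153315786/6335222965]

step 0: x' = [-1730/167, -1266/167, 1845/167], P' = [11761/334 3396/167 -5872/167; 3396/167 2885/167 -3392/167; -5872/167 -3392/167 5882/167]
step 1: x' = [2192222/300973, 8990256/2106811, -16062941/2106811], P' = [20837785/300973 13066700/300973 -20849716/300973; 13066700/300973 66348349/2106811 -91523248/2106811; -20849716/300973 -91523248/2106811 146265582/2106811]
step 2: x' = [1534226313/25340891860, 3912060201/12670445930, 5968432756/6335222965], P' = [1439462231681/25340891860 443732556557/12670445930 -360157509283/6335222965; 443732556557/12670445930 163632578464/6335222965 -222061827702/6335222965; -360157509283/6335222965 -222061827702/6335222965 361153315786/6335222965]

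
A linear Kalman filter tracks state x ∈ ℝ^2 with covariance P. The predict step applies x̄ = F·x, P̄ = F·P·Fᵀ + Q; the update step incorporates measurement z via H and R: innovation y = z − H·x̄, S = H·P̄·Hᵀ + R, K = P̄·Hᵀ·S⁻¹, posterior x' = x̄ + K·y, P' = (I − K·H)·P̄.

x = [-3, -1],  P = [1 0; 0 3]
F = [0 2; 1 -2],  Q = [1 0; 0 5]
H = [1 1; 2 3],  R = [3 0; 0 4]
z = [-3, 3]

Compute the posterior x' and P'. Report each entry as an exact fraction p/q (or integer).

x' = [-94/17, 73/17]
P' = [1473/170 -531/85; -531/85 414/85]

x̄ = F·x = [-2, -1]
P̄ = F·P·Fᵀ + Q = [13 -12; -12 18]
y = z − H·x̄ = [0, 10]
S = H·P̄·Hᵀ + R = [10 20; 20 74]
K = P̄·Hᵀ·S⁻¹ = [137/170 -6/17; -39/85 9/17]
x' = x̄ + K·y = [-94/17, 73/17]
P' = (I − K·H)·P̄ = [1473/170 -531/85; -531/85 414/85]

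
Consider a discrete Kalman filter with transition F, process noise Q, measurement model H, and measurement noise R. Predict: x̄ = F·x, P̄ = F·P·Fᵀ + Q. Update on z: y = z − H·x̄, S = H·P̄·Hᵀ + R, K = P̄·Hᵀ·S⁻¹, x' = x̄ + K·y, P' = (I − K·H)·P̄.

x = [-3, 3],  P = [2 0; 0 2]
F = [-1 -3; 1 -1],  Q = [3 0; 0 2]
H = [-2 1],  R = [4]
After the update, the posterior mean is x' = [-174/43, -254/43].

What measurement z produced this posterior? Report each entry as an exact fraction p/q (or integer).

z = [2]

x̄ = F·x = [-6, -6]
P̄ = F·P·Fᵀ + Q = [23 4; 4 6]
S = H·P̄·Hᵀ + R = [86]
K = P̄·Hᵀ·S⁻¹ = [-21/43; -1/43]
x' − x̄ = [84/43, 4/43] = K·y
y = (KᵀK)⁻¹·Kᵀ·(x' − x̄) = [-4]
z = y + H·x̄ = [-4] + [6] = [2]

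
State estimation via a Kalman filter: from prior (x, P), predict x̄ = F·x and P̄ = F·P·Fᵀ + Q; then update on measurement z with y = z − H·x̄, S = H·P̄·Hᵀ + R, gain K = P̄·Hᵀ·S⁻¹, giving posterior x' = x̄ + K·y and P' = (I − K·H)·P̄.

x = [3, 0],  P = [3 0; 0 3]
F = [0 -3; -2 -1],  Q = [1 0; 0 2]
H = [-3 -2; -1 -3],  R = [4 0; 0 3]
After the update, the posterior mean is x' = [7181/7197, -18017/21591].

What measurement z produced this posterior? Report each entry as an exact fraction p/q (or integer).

x̄ = F·x = [0, -6]
P̄ = F·P·Fᵀ + Q = [28 9; 9 17]
S = H·P̄·Hᵀ + R = [432 285; 285 238]
K = P̄·Hᵀ·S⁻¹ = [-2867/7197 590/2399; 2582/21591 -2845/7197]
x' − x̄ = [7181/7197, 111529/21591] = K·y
y = (KᵀK)⁻¹·Kᵀ·(x' − x̄) = [-13, -17]
z = y + H·x̄ = [-13, -17] + [12, 18] = [-1, 1]

z = [-1, 1]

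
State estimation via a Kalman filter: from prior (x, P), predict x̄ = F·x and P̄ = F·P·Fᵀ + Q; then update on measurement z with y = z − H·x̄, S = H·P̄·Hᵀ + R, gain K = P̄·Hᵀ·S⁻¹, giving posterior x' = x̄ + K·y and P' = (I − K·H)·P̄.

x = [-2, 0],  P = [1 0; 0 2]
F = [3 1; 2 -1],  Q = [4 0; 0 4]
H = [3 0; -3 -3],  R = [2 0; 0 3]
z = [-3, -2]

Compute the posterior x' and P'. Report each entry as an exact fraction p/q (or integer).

x' = [-3737/3953, 5766/3953]
P' = [834/3953 -796/3953; -796/3953 2030/3953]

x̄ = F·x = [-6, -4]
P̄ = F·P·Fᵀ + Q = [15 4; 4 10]
y = z − H·x̄ = [15, -32]
S = H·P̄·Hᵀ + R = [137 -171; -171 300]
K = P̄·Hᵀ·S⁻¹ = [1251/3953 -38/3953; -1194/3953 -1234/3953]
x' = x̄ + K·y = [-3737/3953, 5766/3953]
P' = (I − K·H)·P̄ = [834/3953 -796/3953; -796/3953 2030/3953]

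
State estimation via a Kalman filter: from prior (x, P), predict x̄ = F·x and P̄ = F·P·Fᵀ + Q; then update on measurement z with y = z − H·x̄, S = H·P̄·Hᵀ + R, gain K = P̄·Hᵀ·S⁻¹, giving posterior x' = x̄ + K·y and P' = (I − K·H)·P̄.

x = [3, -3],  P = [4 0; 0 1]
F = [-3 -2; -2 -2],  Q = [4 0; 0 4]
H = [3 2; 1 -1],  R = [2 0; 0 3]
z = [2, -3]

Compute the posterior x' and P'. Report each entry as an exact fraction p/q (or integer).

x̄ = F·x = [-3, 0]
P̄ = F·P·Fᵀ + Q = [44 28; 28 24]
y = z − H·x̄ = [11, 0]
S = H·P̄·Hᵀ + R = [830 56; 56 15]
K = P̄·Hᵀ·S⁻¹ = [962/4657 1376/4657; 878/4657 -2036/4657]
x' = x̄ + K·y = [-3389/4657, 9658/4657]
P' = (I − K·H)·P̄ = [2036/4657 -2092/4657; -2092/4657 4016/4657]

x' = [-3389/4657, 9658/4657]
P' = [2036/4657 -2092/4657; -2092/4657 4016/4657]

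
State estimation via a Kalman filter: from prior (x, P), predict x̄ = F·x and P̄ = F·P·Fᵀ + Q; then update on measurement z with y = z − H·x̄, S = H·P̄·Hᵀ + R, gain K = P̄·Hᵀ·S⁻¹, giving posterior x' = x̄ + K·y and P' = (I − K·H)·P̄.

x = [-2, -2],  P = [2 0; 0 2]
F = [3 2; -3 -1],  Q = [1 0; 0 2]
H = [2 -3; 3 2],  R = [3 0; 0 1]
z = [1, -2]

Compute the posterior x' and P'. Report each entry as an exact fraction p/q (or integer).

x' = [-1682/4841, -2390/4841]
P' = [2391/19364 -693/9682; -693/9682 869/4841]

x̄ = F·x = [-10, 8]
P̄ = F·P·Fᵀ + Q = [27 -22; -22 22]
y = z − H·x̄ = [45, 12]
S = H·P̄·Hᵀ + R = [573 140; 140 68]
K = P̄·Hᵀ·S⁻¹ = [745/4841 4401/19364; -1100/4841 1397/9682]
x' = x̄ + K·y = [-1682/4841, -2390/4841]
P' = (I − K·H)·P̄ = [2391/19364 -693/9682; -693/9682 869/4841]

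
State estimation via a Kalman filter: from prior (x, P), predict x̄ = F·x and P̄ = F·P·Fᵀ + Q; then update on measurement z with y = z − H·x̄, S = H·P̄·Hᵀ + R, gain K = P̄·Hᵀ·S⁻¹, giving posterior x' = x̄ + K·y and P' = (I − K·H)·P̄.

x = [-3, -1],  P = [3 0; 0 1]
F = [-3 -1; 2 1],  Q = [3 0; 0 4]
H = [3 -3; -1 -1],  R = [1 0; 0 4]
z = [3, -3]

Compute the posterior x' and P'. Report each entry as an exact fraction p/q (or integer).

x̄ = F·x = [10, -7]
P̄ = F·P·Fᵀ + Q = [31 -19; -19 17]
y = z − H·x̄ = [-48, 0]
S = H·P̄·Hᵀ + R = [775 -42; -42 14]
K = P̄·Hᵀ·S⁻¹ = [114/649 -1500/4543; -102/649 -1493/4543]
x' = x̄ + K·y = [1018/649, 353/649]
P' = (I − K·H)·P̄ = [3133/4543 2867/4543; 2867/4543 3105/4543]

x' = [1018/649, 353/649]
P' = [3133/4543 2867/4543; 2867/4543 3105/4543]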